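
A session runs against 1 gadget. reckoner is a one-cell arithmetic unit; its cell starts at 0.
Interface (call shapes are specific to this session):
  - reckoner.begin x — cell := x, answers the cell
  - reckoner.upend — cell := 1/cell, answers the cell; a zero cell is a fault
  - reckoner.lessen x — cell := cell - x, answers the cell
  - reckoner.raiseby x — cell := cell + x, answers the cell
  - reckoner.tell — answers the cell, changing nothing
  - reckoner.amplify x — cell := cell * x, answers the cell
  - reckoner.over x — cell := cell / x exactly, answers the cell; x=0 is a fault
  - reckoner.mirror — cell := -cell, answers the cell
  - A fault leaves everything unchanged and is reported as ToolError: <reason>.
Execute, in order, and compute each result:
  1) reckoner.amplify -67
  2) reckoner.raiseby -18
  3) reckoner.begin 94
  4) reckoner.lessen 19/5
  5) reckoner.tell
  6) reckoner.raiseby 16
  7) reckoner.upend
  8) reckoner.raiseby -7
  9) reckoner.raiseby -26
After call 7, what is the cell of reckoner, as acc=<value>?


Answer: acc=5/531

Derivation:
// 1. reckoner.amplify(x=-67) == 0
// 2. reckoner.raiseby(x=-18) == -18
// 3. reckoner.begin(x=94) == 94
// 4. reckoner.lessen(x=19/5) == 451/5
// 5. reckoner.tell() == 451/5
// 6. reckoner.raiseby(x=16) == 531/5
// 7. reckoner.upend() == 5/531
// 8. reckoner.raiseby(x=-7) == -3712/531
// 9. reckoner.raiseby(x=-26) == -17518/531


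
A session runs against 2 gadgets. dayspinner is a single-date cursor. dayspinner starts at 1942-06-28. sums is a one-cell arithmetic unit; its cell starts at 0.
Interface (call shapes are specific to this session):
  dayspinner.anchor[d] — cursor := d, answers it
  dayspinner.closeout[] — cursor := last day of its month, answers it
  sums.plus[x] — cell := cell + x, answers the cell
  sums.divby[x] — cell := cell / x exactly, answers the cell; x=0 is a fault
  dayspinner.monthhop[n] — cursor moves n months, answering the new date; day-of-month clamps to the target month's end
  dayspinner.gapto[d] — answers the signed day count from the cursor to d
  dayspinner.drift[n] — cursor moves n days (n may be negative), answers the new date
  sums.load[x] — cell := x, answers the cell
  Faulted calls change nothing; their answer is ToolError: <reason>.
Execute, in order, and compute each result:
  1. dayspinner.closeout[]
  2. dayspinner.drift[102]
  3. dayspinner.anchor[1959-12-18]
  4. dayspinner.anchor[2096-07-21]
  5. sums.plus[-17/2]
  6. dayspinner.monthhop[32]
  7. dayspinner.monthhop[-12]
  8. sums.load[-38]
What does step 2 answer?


$ dayspinner.closeout
[out] 1942-06-30
$ dayspinner.drift n=102
[out] 1942-10-10
$ dayspinner.anchor d=1959-12-18
[out] 1959-12-18
$ dayspinner.anchor d=2096-07-21
[out] 2096-07-21
$ sums.plus x=-17/2
[out] -17/2
$ dayspinner.monthhop n=32
[out] 2099-03-21
$ dayspinner.monthhop n=-12
[out] 2098-03-21
$ sums.load x=-38
[out] -38

Answer: 1942-10-10


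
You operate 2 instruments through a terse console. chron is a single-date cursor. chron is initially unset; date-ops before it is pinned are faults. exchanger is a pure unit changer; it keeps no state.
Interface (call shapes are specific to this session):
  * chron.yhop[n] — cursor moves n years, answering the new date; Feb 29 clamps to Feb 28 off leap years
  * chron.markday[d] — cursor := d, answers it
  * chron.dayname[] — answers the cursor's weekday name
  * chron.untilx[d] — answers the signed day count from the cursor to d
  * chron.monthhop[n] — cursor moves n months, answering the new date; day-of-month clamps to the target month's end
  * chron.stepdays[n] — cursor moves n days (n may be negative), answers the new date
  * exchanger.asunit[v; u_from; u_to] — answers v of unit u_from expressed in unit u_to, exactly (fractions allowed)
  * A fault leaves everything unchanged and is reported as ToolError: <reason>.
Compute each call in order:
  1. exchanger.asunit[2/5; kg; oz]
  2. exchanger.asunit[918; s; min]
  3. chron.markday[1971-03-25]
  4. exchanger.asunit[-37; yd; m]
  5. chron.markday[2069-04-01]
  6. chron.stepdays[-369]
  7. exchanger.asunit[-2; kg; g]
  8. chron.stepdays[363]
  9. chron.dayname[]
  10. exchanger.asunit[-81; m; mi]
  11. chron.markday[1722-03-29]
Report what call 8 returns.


Answer: 2069-03-26

Derivation:
==> exchanger.asunit(2/5, kg, oz)
<== 640000000/45359237
==> exchanger.asunit(918, s, min)
<== 153/10
==> chron.markday(1971-03-25)
<== 1971-03-25
==> exchanger.asunit(-37, yd, m)
<== -42291/1250
==> chron.markday(2069-04-01)
<== 2069-04-01
==> chron.stepdays(-369)
<== 2068-03-28
==> exchanger.asunit(-2, kg, g)
<== -2000
==> chron.stepdays(363)
<== 2069-03-26
==> chron.dayname()
<== Tuesday
==> exchanger.asunit(-81, m, mi)
<== -1125/22352
==> chron.markday(1722-03-29)
<== 1722-03-29


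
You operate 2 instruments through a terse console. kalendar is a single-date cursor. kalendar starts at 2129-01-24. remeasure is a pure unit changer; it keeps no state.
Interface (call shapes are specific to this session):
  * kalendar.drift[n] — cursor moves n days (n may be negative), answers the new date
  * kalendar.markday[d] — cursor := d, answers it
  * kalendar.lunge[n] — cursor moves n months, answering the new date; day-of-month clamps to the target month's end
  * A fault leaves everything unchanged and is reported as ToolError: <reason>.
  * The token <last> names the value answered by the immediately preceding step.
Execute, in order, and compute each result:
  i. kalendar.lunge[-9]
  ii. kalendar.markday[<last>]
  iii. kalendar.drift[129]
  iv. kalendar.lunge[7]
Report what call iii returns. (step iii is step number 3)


==> kalendar.lunge(n='-9')
<== 2128-04-24
==> kalendar.markday(d='<last>')
<== 2128-04-24
==> kalendar.drift(n='129')
<== 2128-08-31
==> kalendar.lunge(n='7')
<== 2129-03-31

Answer: 2128-08-31


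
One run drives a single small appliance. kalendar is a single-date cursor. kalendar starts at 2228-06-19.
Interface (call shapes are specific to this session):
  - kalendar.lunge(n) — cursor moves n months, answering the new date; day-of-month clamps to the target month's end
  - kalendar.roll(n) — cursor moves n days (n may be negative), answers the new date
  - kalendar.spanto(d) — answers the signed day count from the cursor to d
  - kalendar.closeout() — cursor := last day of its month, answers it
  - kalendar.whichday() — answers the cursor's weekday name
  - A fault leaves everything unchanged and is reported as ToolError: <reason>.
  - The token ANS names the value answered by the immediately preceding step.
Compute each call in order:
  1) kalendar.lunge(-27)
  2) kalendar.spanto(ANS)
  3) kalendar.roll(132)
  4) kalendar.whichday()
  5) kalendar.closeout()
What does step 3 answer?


Answer: 2226-07-29

Derivation:
% kalendar.lunge n→-27
  2226-03-19
% kalendar.spanto d→ANS
  0
% kalendar.roll n→132
  2226-07-29
% kalendar.whichday
  Saturday
% kalendar.closeout
  2226-07-31


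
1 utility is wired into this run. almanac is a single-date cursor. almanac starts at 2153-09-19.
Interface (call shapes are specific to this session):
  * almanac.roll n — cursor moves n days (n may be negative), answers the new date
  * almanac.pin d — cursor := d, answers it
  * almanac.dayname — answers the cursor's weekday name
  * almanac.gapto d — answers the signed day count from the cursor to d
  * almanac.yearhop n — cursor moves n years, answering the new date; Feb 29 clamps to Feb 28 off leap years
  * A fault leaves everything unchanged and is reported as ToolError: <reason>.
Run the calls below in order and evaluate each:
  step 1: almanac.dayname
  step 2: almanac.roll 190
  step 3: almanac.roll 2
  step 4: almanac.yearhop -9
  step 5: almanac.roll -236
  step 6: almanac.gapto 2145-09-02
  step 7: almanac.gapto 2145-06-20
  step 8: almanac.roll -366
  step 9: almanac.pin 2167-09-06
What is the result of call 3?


Answer: 2154-03-30

Derivation:
# 1. almanac.dayname() : Wednesday
# 2. almanac.roll(n=190) : 2154-03-28
# 3. almanac.roll(n=2) : 2154-03-30
# 4. almanac.yearhop(n=-9) : 2145-03-30
# 5. almanac.roll(n=-236) : 2144-08-06
# 6. almanac.gapto(d=2145-09-02) : 392
# 7. almanac.gapto(d=2145-06-20) : 318
# 8. almanac.roll(n=-366) : 2143-08-06
# 9. almanac.pin(d=2167-09-06) : 2167-09-06


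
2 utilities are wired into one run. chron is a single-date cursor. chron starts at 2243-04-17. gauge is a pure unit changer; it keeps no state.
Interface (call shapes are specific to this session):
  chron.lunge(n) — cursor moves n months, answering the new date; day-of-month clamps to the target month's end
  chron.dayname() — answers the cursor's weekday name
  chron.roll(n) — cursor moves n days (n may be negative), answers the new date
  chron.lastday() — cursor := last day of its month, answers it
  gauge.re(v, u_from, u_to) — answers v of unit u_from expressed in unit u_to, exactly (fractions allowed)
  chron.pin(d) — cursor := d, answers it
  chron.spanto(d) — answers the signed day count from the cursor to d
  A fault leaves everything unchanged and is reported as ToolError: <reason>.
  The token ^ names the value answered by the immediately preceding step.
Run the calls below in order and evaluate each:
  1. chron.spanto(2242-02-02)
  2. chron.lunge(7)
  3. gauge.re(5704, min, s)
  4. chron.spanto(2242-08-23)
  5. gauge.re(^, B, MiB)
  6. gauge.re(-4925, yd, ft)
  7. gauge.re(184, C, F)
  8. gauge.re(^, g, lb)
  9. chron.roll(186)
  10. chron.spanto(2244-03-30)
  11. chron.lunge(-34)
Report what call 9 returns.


Answer: 2244-05-21

Derivation:
>>> spanto d='2242-02-02'
[out] -439
>>> lunge n='7'
[out] 2243-11-17
>>> re v='5704' u_from='min' u_to='s'
[out] 342240
>>> spanto d='2242-08-23'
[out] -451
>>> re v='^' u_from='B' u_to='MiB'
[out] -451/1048576
>>> re v='-4925' u_from='yd' u_to='ft'
[out] -14775
>>> re v='184' u_from='C' u_to='F'
[out] 1816/5
>>> re v='^' u_from='g' u_to='lb'
[out] 36320000/45359237
>>> roll n='186'
[out] 2244-05-21
>>> spanto d='2244-03-30'
[out] -52
>>> lunge n='-34'
[out] 2241-07-21


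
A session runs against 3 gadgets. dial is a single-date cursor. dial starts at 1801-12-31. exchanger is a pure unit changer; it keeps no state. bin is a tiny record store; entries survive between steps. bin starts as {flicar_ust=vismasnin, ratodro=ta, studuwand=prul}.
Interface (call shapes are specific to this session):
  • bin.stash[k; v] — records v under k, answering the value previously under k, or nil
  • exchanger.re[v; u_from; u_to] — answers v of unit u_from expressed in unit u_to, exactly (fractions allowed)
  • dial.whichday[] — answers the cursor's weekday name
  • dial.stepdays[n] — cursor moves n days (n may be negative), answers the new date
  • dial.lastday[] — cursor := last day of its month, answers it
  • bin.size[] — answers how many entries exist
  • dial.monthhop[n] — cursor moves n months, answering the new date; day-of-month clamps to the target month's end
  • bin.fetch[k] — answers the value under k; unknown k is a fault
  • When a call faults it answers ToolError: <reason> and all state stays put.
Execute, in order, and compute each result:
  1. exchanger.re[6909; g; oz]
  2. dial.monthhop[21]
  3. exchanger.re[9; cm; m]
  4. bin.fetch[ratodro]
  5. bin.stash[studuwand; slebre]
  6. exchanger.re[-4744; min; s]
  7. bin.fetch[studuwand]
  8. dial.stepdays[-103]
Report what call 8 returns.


~$ exchanger.re v: 6909 u_from: g u_to: oz
  1579200000/6479891
~$ dial.monthhop n: 21
  1803-09-30
~$ exchanger.re v: 9 u_from: cm u_to: m
  9/100
~$ bin.fetch k: ratodro
  ta
~$ bin.stash k: studuwand v: slebre
  prul
~$ exchanger.re v: -4744 u_from: min u_to: s
  -284640
~$ bin.fetch k: studuwand
  slebre
~$ dial.stepdays n: -103
  1803-06-19

Answer: 1803-06-19


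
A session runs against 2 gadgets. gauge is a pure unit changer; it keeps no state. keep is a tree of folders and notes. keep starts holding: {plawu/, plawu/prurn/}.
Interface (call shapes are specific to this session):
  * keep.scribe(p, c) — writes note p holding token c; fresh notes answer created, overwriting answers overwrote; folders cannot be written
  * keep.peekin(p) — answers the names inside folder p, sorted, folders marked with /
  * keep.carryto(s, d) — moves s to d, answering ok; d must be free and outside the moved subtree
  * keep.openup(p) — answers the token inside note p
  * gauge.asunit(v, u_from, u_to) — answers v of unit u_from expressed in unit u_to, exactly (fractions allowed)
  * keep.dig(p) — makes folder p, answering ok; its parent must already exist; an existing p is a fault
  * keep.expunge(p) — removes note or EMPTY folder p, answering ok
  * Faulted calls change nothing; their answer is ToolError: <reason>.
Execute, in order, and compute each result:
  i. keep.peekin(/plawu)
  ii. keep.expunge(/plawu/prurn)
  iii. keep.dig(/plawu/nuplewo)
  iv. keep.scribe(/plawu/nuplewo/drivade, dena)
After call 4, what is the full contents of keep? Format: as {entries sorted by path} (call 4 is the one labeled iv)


CALL peekin[p='/plawu']
RET  [prurn/]
CALL expunge[p='/plawu/prurn']
RET  ok
CALL dig[p='/plawu/nuplewo']
RET  ok
CALL scribe[p='/plawu/nuplewo/drivade'; c='dena']
RET  created

Answer: {plawu/, plawu/nuplewo/, plawu/nuplewo/drivade=dena}


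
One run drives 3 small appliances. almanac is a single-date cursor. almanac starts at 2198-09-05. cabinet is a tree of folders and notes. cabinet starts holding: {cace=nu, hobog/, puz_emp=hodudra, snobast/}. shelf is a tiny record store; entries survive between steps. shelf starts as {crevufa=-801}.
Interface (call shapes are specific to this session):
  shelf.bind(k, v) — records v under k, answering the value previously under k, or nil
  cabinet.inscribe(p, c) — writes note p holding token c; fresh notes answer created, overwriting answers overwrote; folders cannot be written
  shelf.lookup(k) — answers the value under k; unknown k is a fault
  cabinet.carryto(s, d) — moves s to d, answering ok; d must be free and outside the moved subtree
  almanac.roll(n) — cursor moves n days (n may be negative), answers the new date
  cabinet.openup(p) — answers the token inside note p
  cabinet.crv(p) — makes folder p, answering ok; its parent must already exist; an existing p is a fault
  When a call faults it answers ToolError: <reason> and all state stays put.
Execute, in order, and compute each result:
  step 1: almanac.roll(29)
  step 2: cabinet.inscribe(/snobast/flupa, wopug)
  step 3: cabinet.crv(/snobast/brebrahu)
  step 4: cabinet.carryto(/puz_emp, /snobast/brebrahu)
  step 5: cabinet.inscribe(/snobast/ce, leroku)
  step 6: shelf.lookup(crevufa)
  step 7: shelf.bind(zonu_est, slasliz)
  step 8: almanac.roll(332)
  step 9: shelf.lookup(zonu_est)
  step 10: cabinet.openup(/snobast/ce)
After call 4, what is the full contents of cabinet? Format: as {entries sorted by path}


Answer: {cace=nu, hobog/, puz_emp=hodudra, snobast/, snobast/brebrahu/, snobast/flupa=wopug}

Derivation:
% 1. almanac.roll(n: 29) ~> 2198-10-04
% 2. cabinet.inscribe(p: /snobast/flupa, c: wopug) ~> created
% 3. cabinet.crv(p: /snobast/brebrahu) ~> ok
% 4. cabinet.carryto(s: /puz_emp, d: /snobast/brebrahu) ~> ToolError: exists
% 5. cabinet.inscribe(p: /snobast/ce, c: leroku) ~> created
% 6. shelf.lookup(k: crevufa) ~> -801
% 7. shelf.bind(k: zonu_est, v: slasliz) ~> nil
% 8. almanac.roll(n: 332) ~> 2199-09-01
% 9. shelf.lookup(k: zonu_est) ~> slasliz
% 10. cabinet.openup(p: /snobast/ce) ~> leroku


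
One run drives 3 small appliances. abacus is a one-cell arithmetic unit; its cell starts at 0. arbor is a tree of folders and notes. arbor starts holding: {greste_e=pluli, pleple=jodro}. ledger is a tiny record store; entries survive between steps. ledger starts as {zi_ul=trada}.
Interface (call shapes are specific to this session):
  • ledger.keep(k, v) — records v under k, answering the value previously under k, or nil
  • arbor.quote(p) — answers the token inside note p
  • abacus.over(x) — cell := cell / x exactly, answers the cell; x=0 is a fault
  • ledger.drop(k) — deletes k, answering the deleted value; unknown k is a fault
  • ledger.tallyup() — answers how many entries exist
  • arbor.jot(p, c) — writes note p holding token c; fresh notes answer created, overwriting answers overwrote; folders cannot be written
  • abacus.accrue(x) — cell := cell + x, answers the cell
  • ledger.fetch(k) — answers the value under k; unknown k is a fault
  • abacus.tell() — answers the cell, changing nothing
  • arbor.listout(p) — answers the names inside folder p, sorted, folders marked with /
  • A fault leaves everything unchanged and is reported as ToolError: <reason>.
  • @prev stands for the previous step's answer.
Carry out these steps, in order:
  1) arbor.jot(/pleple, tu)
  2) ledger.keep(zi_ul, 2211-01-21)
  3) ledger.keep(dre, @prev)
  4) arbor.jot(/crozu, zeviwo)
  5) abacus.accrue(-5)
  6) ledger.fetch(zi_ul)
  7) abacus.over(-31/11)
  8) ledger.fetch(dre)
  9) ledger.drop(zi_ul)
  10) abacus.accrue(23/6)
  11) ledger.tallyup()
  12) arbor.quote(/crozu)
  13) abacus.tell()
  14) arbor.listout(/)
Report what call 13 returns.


Answer: 1043/186

Derivation:
==> jot(p=/pleple, c=tu)
<== overwrote
==> keep(k=zi_ul, v=2211-01-21)
<== trada
==> keep(k=dre, v=@prev)
<== nil
==> jot(p=/crozu, c=zeviwo)
<== created
==> accrue(x=-5)
<== -5
==> fetch(k=zi_ul)
<== 2211-01-21
==> over(x=-31/11)
<== 55/31
==> fetch(k=dre)
<== trada
==> drop(k=zi_ul)
<== 2211-01-21
==> accrue(x=23/6)
<== 1043/186
==> tallyup()
<== 1
==> quote(p=/crozu)
<== zeviwo
==> tell()
<== 1043/186
==> listout(p=/)
<== [crozu, greste_e, pleple]


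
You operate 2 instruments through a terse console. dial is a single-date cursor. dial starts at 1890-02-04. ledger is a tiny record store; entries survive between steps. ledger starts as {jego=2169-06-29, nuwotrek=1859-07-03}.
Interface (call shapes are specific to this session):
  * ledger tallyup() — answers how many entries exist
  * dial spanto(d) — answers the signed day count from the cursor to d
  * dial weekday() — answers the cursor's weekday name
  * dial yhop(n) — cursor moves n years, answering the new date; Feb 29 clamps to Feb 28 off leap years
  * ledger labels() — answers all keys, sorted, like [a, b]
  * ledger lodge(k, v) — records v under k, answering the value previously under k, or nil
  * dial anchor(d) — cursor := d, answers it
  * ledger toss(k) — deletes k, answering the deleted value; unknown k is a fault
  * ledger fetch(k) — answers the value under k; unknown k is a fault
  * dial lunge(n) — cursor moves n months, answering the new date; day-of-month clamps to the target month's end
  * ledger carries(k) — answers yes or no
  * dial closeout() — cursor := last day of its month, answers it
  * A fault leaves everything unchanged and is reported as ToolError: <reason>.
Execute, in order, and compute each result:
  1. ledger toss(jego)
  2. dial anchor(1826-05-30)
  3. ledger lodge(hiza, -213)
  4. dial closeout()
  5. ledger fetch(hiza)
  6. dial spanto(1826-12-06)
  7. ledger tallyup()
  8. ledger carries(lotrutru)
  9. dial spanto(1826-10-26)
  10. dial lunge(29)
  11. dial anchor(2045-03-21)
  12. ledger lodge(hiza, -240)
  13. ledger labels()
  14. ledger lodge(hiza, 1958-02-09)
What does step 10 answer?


Answer: 1828-10-31

Derivation:
>>> ledger toss jego
[out] 2169-06-29
>>> dial anchor 1826-05-30
[out] 1826-05-30
>>> ledger lodge hiza -213
[out] nil
>>> dial closeout
[out] 1826-05-31
>>> ledger fetch hiza
[out] -213
>>> dial spanto 1826-12-06
[out] 189
>>> ledger tallyup
[out] 2
>>> ledger carries lotrutru
[out] no
>>> dial spanto 1826-10-26
[out] 148
>>> dial lunge 29
[out] 1828-10-31
>>> dial anchor 2045-03-21
[out] 2045-03-21
>>> ledger lodge hiza -240
[out] -213
>>> ledger labels
[out] [hiza, nuwotrek]
>>> ledger lodge hiza 1958-02-09
[out] -240


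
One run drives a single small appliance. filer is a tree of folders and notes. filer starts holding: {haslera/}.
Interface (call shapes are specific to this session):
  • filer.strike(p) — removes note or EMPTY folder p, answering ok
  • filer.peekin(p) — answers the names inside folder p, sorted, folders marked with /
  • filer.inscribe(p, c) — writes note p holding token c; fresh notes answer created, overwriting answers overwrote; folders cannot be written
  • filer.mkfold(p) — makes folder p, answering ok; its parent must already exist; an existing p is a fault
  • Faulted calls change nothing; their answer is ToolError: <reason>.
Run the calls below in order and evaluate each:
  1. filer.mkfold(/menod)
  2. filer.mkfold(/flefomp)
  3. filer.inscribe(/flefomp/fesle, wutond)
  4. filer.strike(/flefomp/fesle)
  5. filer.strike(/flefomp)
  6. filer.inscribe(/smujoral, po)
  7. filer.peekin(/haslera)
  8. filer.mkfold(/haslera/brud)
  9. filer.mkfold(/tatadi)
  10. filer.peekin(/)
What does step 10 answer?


Answer: [haslera/, menod/, smujoral, tatadi/]

Derivation:
[in] filer.mkfold p: /menod
= ok
[in] filer.mkfold p: /flefomp
= ok
[in] filer.inscribe p: /flefomp/fesle c: wutond
= created
[in] filer.strike p: /flefomp/fesle
= ok
[in] filer.strike p: /flefomp
= ok
[in] filer.inscribe p: /smujoral c: po
= created
[in] filer.peekin p: /haslera
= []
[in] filer.mkfold p: /haslera/brud
= ok
[in] filer.mkfold p: /tatadi
= ok
[in] filer.peekin p: /
= [haslera/, menod/, smujoral, tatadi/]


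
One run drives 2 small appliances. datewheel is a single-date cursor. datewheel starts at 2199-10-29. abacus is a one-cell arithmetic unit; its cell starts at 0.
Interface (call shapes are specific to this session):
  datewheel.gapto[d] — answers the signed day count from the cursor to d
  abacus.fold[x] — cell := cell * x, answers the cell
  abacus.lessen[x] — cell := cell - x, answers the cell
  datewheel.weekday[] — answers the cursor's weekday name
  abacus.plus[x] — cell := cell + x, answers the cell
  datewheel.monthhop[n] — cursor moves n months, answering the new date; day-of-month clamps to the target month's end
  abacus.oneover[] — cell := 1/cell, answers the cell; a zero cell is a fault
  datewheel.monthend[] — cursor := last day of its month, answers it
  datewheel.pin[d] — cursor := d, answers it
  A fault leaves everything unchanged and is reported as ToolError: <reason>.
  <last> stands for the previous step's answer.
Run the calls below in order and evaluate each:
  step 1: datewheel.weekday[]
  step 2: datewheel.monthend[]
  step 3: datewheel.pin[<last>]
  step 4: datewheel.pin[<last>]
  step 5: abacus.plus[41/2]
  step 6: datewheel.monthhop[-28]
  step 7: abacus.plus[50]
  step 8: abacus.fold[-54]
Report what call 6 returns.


Answer: 2197-06-30

Derivation:
# datewheel.weekday() ~> Tuesday
# datewheel.monthend() ~> 2199-10-31
# datewheel.pin(d→<last>) ~> 2199-10-31
# datewheel.pin(d→<last>) ~> 2199-10-31
# abacus.plus(x→41/2) ~> 41/2
# datewheel.monthhop(n→-28) ~> 2197-06-30
# abacus.plus(x→50) ~> 141/2
# abacus.fold(x→-54) ~> -3807


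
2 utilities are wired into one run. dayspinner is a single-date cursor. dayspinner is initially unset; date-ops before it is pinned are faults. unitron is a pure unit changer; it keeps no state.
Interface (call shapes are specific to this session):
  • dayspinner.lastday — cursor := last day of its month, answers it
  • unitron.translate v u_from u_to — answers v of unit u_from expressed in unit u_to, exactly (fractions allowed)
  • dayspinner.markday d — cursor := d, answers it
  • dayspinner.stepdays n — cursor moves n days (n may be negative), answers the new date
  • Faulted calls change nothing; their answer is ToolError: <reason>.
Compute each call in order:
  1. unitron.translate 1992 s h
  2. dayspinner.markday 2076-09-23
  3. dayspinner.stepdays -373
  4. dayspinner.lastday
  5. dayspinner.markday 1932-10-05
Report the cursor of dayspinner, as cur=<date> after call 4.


Answer: cur=2075-09-30

Derivation:
==> unitron.translate(v→1992, u_from→s, u_to→h)
<== 83/150
==> dayspinner.markday(d→2076-09-23)
<== 2076-09-23
==> dayspinner.stepdays(n→-373)
<== 2075-09-16
==> dayspinner.lastday()
<== 2075-09-30
==> dayspinner.markday(d→1932-10-05)
<== 1932-10-05


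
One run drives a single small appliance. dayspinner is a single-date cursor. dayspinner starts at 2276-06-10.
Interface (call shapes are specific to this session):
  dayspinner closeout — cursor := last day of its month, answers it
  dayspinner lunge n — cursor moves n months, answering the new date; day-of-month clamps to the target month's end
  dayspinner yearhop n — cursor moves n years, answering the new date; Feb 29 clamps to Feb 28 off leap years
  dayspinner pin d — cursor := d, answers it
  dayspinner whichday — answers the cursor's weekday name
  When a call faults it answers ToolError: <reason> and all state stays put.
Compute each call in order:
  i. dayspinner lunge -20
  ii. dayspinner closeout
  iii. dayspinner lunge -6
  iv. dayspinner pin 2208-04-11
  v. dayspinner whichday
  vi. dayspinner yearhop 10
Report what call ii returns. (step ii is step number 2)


CALL dayspinner lunge[n=-20]
RET  2274-10-10
CALL dayspinner closeout[]
RET  2274-10-31
CALL dayspinner lunge[n=-6]
RET  2274-04-30
CALL dayspinner pin[d=2208-04-11]
RET  2208-04-11
CALL dayspinner whichday[]
RET  Monday
CALL dayspinner yearhop[n=10]
RET  2218-04-11

Answer: 2274-10-31


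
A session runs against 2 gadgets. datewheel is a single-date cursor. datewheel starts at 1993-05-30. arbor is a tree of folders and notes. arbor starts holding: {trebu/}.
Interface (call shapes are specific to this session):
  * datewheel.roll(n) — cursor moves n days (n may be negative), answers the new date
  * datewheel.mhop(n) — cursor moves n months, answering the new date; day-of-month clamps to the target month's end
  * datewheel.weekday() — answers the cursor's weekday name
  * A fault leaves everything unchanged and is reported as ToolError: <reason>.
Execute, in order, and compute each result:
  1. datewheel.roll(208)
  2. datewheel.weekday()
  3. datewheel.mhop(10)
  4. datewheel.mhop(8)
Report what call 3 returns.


[in] datewheel.roll n='208'
:: 1993-12-24
[in] datewheel.weekday
:: Friday
[in] datewheel.mhop n='10'
:: 1994-10-24
[in] datewheel.mhop n='8'
:: 1995-06-24

Answer: 1994-10-24


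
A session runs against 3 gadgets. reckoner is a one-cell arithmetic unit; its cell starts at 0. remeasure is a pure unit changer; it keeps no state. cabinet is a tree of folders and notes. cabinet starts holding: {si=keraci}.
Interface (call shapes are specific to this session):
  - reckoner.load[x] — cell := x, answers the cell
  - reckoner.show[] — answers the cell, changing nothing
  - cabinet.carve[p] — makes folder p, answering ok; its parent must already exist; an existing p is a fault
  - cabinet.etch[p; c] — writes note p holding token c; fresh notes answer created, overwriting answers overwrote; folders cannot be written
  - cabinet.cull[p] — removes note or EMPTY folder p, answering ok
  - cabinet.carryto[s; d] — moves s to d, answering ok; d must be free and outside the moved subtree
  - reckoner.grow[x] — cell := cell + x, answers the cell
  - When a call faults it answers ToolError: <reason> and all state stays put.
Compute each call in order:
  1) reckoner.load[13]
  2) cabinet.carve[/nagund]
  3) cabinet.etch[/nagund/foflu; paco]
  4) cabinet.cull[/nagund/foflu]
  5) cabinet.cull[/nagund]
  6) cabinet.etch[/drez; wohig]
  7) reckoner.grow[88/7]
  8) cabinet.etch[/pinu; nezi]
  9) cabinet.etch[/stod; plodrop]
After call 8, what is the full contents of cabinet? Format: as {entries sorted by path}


==> load(x→13)
<== 13
==> carve(p→/nagund)
<== ok
==> etch(p→/nagund/foflu, c→paco)
<== created
==> cull(p→/nagund/foflu)
<== ok
==> cull(p→/nagund)
<== ok
==> etch(p→/drez, c→wohig)
<== created
==> grow(x→88/7)
<== 179/7
==> etch(p→/pinu, c→nezi)
<== created
==> etch(p→/stod, c→plodrop)
<== created

Answer: {drez=wohig, pinu=nezi, si=keraci}


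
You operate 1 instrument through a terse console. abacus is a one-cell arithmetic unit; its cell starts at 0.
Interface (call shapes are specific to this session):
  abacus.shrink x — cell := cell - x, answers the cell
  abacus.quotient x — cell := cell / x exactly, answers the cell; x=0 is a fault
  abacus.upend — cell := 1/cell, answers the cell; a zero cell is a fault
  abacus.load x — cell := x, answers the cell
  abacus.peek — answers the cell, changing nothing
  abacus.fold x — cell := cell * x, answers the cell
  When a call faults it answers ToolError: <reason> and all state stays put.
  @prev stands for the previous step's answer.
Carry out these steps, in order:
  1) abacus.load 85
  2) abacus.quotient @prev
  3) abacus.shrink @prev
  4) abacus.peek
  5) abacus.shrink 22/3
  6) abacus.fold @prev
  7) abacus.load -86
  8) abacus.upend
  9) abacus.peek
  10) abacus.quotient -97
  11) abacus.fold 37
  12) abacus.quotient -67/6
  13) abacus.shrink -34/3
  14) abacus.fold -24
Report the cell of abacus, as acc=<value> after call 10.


Answer: acc=1/8342

Derivation:
I use abacus.load with x='85', and get 85.
I run abacus.quotient with x='@prev', which returns 1.
Invoking abacus.shrink with x='@prev': 0.
I run abacus.peek(), and observe 0.
Calling abacus.shrink with x='22/3', and see -22/3.
Next I call abacus.fold with x='@prev', which returns 484/9.
Now I run abacus.load with x='-86', and get -86.
Next I call abacus.upend, which returns -1/86.
I invoke abacus.peek(), and observe -1/86.
Next I call abacus.quotient with x='-97': 1/8342.
I invoke abacus.fold with x='37', giving 37/8342.
I try abacus.quotient with x='-67/6', and observe -111/279457.
Calling abacus.shrink with x='-34/3', and see 9501205/838371.
Next I call abacus.fold with x='-24', which returns -76009640/279457.


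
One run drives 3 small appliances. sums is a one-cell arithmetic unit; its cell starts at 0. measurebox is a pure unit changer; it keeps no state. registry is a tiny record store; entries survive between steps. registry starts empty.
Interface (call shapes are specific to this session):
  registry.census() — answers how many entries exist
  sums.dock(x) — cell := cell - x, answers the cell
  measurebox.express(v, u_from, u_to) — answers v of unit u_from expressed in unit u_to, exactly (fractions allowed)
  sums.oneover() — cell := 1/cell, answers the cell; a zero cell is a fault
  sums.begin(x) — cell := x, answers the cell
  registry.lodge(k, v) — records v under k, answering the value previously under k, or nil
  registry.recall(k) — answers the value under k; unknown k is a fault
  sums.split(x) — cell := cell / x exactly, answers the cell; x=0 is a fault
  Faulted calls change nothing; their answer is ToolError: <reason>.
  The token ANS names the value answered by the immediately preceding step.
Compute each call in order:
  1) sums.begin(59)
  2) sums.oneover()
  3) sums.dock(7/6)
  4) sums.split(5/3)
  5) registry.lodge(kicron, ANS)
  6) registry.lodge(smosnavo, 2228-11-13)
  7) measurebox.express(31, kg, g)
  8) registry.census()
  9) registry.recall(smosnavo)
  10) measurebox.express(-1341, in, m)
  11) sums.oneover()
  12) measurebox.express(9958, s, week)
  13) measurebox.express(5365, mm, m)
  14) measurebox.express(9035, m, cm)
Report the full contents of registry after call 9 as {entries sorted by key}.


% sums.begin x='59'
[out] 59
% sums.oneover
[out] 1/59
% sums.dock x='7/6'
[out] -407/354
% sums.split x='5/3'
[out] -407/590
% registry.lodge k='kicron' v='ANS'
[out] nil
% registry.lodge k='smosnavo' v='2228-11-13'
[out] nil
% measurebox.express v='31' u_from='kg' u_to='g'
[out] 31000
% registry.census
[out] 2
% registry.recall k='smosnavo'
[out] 2228-11-13
% measurebox.express v='-1341' u_from='in' u_to='m'
[out] -170307/5000
% sums.oneover
[out] -590/407
% measurebox.express v='9958' u_from='s' u_to='week'
[out] 4979/302400
% measurebox.express v='5365' u_from='mm' u_to='m'
[out] 1073/200
% measurebox.express v='9035' u_from='m' u_to='cm'
[out] 903500

Answer: {kicron=-407/590, smosnavo=2228-11-13}


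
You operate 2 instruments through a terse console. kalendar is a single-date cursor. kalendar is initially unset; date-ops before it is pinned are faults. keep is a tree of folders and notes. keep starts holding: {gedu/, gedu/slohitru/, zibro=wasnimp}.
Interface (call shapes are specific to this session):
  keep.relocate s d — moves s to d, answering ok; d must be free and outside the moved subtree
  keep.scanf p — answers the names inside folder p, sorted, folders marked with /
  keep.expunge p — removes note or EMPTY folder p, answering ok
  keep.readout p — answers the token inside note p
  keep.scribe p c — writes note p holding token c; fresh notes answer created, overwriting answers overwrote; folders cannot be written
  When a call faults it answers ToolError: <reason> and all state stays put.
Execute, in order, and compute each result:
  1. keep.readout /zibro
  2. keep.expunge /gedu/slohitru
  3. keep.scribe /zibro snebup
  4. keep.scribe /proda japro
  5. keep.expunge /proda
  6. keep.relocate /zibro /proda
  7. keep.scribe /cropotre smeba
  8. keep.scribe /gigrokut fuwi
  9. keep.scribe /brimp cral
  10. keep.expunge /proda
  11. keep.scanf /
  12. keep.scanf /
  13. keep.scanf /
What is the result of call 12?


Then keep.readout passing p→/zibro, → wasnimp.
Now I run keep.expunge passing p→/gedu/slohitru, → ok.
Calling keep.scribe passing p→/zibro, c→snebup, — result: overwrote.
Calling keep.scribe passing p→/proda, c→japro, and get created.
I use keep.expunge passing p→/proda, and see ok.
Calling keep.relocate passing s→/zibro, d→/proda, and get ok.
Using keep.scribe passing p→/cropotre, c→smeba, and see created.
Invoking keep.scribe passing p→/gigrokut, c→fuwi, — result: created.
Now I run keep.scribe passing p→/brimp, c→cral, and see created.
Using keep.expunge passing p→/proda, which returns ok.
Then keep.scanf passing p→/, and see [brimp, cropotre, gedu/, gigrokut].
Now I run keep.scanf passing p→/: [brimp, cropotre, gedu/, gigrokut].
Calling keep.scanf passing p→/, — result: [brimp, cropotre, gedu/, gigrokut].

Answer: [brimp, cropotre, gedu/, gigrokut]


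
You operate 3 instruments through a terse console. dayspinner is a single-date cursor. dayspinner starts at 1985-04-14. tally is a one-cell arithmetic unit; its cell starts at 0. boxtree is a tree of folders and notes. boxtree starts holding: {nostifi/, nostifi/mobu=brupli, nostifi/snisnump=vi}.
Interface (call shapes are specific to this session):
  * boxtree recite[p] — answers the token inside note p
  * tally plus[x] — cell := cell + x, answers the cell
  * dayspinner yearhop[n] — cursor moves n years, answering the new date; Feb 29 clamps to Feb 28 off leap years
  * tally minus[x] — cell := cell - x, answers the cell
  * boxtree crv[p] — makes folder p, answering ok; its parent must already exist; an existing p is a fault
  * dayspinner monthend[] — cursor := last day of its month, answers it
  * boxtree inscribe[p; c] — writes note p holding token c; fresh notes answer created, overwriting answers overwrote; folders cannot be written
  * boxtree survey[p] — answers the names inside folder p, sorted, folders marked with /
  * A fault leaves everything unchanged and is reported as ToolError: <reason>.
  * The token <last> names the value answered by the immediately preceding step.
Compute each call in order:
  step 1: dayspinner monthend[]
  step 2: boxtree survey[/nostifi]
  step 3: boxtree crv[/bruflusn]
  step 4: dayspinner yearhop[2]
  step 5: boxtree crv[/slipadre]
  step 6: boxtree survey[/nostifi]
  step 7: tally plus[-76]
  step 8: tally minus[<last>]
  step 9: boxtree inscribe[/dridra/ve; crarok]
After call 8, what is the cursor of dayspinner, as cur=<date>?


·→ dayspinner monthend()
·← 1985-04-30
·→ boxtree survey(p→/nostifi)
·← [mobu, snisnump]
·→ boxtree crv(p→/bruflusn)
·← ok
·→ dayspinner yearhop(n→2)
·← 1987-04-30
·→ boxtree crv(p→/slipadre)
·← ok
·→ boxtree survey(p→/nostifi)
·← [mobu, snisnump]
·→ tally plus(x→-76)
·← -76
·→ tally minus(x→<last>)
·← 0
·→ boxtree inscribe(p→/dridra/ve, c→crarok)
·← ToolError: no parent

Answer: cur=1987-04-30


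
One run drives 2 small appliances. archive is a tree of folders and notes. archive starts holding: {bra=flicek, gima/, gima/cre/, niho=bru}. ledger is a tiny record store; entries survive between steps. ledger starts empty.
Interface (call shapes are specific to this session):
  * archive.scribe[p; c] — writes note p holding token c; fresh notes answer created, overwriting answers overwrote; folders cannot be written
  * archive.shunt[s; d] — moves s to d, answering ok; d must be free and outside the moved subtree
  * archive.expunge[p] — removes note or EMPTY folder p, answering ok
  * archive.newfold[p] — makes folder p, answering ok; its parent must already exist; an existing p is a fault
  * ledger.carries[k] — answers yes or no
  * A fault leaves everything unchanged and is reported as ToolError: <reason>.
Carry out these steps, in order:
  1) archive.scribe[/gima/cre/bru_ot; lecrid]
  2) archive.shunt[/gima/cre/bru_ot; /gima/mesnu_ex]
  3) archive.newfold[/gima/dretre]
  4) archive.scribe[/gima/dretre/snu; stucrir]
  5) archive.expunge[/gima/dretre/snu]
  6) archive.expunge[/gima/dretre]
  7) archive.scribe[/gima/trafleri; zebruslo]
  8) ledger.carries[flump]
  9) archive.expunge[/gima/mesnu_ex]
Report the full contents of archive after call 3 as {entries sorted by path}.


-> archive.scribe(p=/gima/cre/bru_ot, c=lecrid)
<- created
-> archive.shunt(s=/gima/cre/bru_ot, d=/gima/mesnu_ex)
<- ok
-> archive.newfold(p=/gima/dretre)
<- ok
-> archive.scribe(p=/gima/dretre/snu, c=stucrir)
<- created
-> archive.expunge(p=/gima/dretre/snu)
<- ok
-> archive.expunge(p=/gima/dretre)
<- ok
-> archive.scribe(p=/gima/trafleri, c=zebruslo)
<- created
-> ledger.carries(k=flump)
<- no
-> archive.expunge(p=/gima/mesnu_ex)
<- ok

Answer: {bra=flicek, gima/, gima/cre/, gima/dretre/, gima/mesnu_ex=lecrid, niho=bru}


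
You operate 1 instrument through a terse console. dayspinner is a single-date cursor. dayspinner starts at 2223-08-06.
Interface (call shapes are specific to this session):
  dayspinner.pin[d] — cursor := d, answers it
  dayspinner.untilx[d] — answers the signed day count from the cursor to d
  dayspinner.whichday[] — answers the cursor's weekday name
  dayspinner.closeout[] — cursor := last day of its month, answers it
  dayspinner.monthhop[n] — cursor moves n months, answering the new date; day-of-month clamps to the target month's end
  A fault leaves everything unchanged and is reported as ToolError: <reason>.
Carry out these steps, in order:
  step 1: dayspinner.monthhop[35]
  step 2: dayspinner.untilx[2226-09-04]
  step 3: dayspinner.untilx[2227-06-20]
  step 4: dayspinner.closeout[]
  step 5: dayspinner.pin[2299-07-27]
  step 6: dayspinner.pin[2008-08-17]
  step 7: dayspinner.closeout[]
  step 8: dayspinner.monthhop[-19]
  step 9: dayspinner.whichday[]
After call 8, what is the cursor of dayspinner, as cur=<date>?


-> dayspinner.monthhop(n: 35)
<- 2226-07-06
-> dayspinner.untilx(d: 2226-09-04)
<- 60
-> dayspinner.untilx(d: 2227-06-20)
<- 349
-> dayspinner.closeout()
<- 2226-07-31
-> dayspinner.pin(d: 2299-07-27)
<- 2299-07-27
-> dayspinner.pin(d: 2008-08-17)
<- 2008-08-17
-> dayspinner.closeout()
<- 2008-08-31
-> dayspinner.monthhop(n: -19)
<- 2007-01-31
-> dayspinner.whichday()
<- Wednesday

Answer: cur=2007-01-31


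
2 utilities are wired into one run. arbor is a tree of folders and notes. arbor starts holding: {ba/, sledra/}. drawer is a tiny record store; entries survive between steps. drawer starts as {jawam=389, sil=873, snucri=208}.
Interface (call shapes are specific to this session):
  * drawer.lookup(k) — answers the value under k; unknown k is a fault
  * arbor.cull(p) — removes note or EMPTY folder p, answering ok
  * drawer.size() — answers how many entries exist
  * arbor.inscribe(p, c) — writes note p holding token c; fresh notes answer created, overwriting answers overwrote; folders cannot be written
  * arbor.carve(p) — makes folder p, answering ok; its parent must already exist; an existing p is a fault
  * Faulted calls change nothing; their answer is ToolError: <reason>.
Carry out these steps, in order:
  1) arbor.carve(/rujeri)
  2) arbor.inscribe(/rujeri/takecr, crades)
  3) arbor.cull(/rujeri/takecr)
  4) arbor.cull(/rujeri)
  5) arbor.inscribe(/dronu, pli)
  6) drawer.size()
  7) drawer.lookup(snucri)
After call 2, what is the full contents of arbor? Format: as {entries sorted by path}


Step: arbor.carve[p→/rujeri]
Result: ok
Step: arbor.inscribe[p→/rujeri/takecr; c→crades]
Result: created
Step: arbor.cull[p→/rujeri/takecr]
Result: ok
Step: arbor.cull[p→/rujeri]
Result: ok
Step: arbor.inscribe[p→/dronu; c→pli]
Result: created
Step: drawer.size[]
Result: 3
Step: drawer.lookup[k→snucri]
Result: 208

Answer: {ba/, rujeri/, rujeri/takecr=crades, sledra/}
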